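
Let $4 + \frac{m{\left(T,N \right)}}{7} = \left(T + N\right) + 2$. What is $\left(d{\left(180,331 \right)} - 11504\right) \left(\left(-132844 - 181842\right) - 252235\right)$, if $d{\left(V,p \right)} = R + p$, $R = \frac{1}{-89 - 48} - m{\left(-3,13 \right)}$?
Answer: $\frac{872136526454}{137} \approx 6.366 \cdot 10^{9}$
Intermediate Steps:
$m{\left(T,N \right)} = -14 + 7 N + 7 T$ ($m{\left(T,N \right)} = -28 + 7 \left(\left(T + N\right) + 2\right) = -28 + 7 \left(\left(N + T\right) + 2\right) = -28 + 7 \left(2 + N + T\right) = -28 + \left(14 + 7 N + 7 T\right) = -14 + 7 N + 7 T$)
$R = - \frac{7673}{137}$ ($R = \frac{1}{-89 - 48} - \left(-14 + 7 \cdot 13 + 7 \left(-3\right)\right) = \frac{1}{-137} - \left(-14 + 91 - 21\right) = - \frac{1}{137} - 56 = - \frac{7673}{137} \approx -56.007$)
$d{\left(V,p \right)} = - \frac{7673}{137} + p$
$\left(d{\left(180,331 \right)} - 11504\right) \left(\left(-132844 - 181842\right) - 252235\right) = \left(\left(- \frac{7673}{137} + 331\right) - 11504\right) \left(\left(-132844 - 181842\right) - 252235\right) = \left(\frac{37674}{137} - 11504\right) \left(\left(-132844 - 181842\right) - 252235\right) = - \frac{1538374 \left(-314686 - 252235\right)}{137} = \left(- \frac{1538374}{137}\right) \left(-566921\right) = \frac{872136526454}{137}$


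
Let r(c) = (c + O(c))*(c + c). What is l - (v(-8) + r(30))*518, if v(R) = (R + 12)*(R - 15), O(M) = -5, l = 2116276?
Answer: 1386932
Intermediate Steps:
v(R) = (-15 + R)*(12 + R) (v(R) = (12 + R)*(-15 + R) = (-15 + R)*(12 + R))
r(c) = 2*c*(-5 + c) (r(c) = (c - 5)*(c + c) = (-5 + c)*(2*c) = 2*c*(-5 + c))
l - (v(-8) + r(30))*518 = 2116276 - ((-180 + (-8)**2 - 3*(-8)) + 2*30*(-5 + 30))*518 = 2116276 - ((-180 + 64 + 24) + 2*30*25)*518 = 2116276 - (-92 + 1500)*518 = 2116276 - 1408*518 = 2116276 - 1*729344 = 2116276 - 729344 = 1386932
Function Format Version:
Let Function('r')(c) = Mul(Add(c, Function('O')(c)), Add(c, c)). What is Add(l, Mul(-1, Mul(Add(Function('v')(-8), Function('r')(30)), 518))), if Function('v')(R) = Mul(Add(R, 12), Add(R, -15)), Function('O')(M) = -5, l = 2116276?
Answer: 1386932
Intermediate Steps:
Function('v')(R) = Mul(Add(-15, R), Add(12, R)) (Function('v')(R) = Mul(Add(12, R), Add(-15, R)) = Mul(Add(-15, R), Add(12, R)))
Function('r')(c) = Mul(2, c, Add(-5, c)) (Function('r')(c) = Mul(Add(c, -5), Add(c, c)) = Mul(Add(-5, c), Mul(2, c)) = Mul(2, c, Add(-5, c)))
Add(l, Mul(-1, Mul(Add(Function('v')(-8), Function('r')(30)), 518))) = Add(2116276, Mul(-1, Mul(Add(Add(-180, Pow(-8, 2), Mul(-3, -8)), Mul(2, 30, Add(-5, 30))), 518))) = Add(2116276, Mul(-1, Mul(Add(Add(-180, 64, 24), Mul(2, 30, 25)), 518))) = Add(2116276, Mul(-1, Mul(Add(-92, 1500), 518))) = Add(2116276, Mul(-1, Mul(1408, 518))) = Add(2116276, Mul(-1, 729344)) = Add(2116276, -729344) = 1386932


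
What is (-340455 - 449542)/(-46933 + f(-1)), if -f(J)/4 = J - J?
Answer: 789997/46933 ≈ 16.832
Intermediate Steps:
f(J) = 0 (f(J) = -4*(J - J) = -4*0 = 0)
(-340455 - 449542)/(-46933 + f(-1)) = (-340455 - 449542)/(-46933 + 0) = -789997/(-46933) = -789997*(-1/46933) = 789997/46933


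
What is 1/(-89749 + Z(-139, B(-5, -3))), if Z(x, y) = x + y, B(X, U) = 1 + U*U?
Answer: -1/89878 ≈ -1.1126e-5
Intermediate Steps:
B(X, U) = 1 + U²
1/(-89749 + Z(-139, B(-5, -3))) = 1/(-89749 + (-139 + (1 + (-3)²))) = 1/(-89749 + (-139 + (1 + 9))) = 1/(-89749 + (-139 + 10)) = 1/(-89749 - 129) = 1/(-89878) = -1/89878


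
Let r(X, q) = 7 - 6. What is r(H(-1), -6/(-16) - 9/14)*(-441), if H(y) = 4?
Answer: -441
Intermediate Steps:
r(X, q) = 1
r(H(-1), -6/(-16) - 9/14)*(-441) = 1*(-441) = -441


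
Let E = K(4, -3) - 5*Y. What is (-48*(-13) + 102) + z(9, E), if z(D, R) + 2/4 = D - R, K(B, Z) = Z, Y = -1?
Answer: 1465/2 ≈ 732.50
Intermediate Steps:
E = 2 (E = -3 - 5*(-1) = -3 + 5 = 2)
z(D, R) = -½ + D - R (z(D, R) = -½ + (D - R) = -½ + D - R)
(-48*(-13) + 102) + z(9, E) = (-48*(-13) + 102) + (-½ + 9 - 1*2) = (624 + 102) + (-½ + 9 - 2) = 726 + 13/2 = 1465/2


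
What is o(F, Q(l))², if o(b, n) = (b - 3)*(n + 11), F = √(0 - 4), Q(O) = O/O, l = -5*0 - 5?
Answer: 720 - 1728*I ≈ 720.0 - 1728.0*I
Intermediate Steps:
l = -5 (l = 0 - 5 = -5)
Q(O) = 1
F = 2*I (F = √(-4) = 2*I ≈ 2.0*I)
o(b, n) = (-3 + b)*(11 + n)
o(F, Q(l))² = (-33 - 3*1 + 11*(2*I) + (2*I)*1)² = (-33 - 3 + 22*I + 2*I)² = (-36 + 24*I)²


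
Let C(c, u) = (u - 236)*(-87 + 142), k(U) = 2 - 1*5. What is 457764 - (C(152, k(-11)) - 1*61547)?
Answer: 532456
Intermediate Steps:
k(U) = -3 (k(U) = 2 - 5 = -3)
C(c, u) = -12980 + 55*u (C(c, u) = (-236 + u)*55 = -12980 + 55*u)
457764 - (C(152, k(-11)) - 1*61547) = 457764 - ((-12980 + 55*(-3)) - 1*61547) = 457764 - ((-12980 - 165) - 61547) = 457764 - (-13145 - 61547) = 457764 - 1*(-74692) = 457764 + 74692 = 532456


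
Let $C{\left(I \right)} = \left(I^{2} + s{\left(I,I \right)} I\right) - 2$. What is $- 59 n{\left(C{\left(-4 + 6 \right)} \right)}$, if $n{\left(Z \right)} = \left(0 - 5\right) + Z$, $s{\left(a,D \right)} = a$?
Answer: $-59$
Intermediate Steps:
$C{\left(I \right)} = -2 + 2 I^{2}$ ($C{\left(I \right)} = \left(I^{2} + I I\right) - 2 = \left(I^{2} + I^{2}\right) - 2 = 2 I^{2} - 2 = -2 + 2 I^{2}$)
$n{\left(Z \right)} = -5 + Z$
$- 59 n{\left(C{\left(-4 + 6 \right)} \right)} = - 59 \left(-5 - \left(2 - 2 \left(-4 + 6\right)^{2}\right)\right) = - 59 \left(-5 - \left(2 - 2 \cdot 2^{2}\right)\right) = - 59 \left(-5 + \left(-2 + 2 \cdot 4\right)\right) = - 59 \left(-5 + \left(-2 + 8\right)\right) = - 59 \left(-5 + 6\right) = \left(-59\right) 1 = -59$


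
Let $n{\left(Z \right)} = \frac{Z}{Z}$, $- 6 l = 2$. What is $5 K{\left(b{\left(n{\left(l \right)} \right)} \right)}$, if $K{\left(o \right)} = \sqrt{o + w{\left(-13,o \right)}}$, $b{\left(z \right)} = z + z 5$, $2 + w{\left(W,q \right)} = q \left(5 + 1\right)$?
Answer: $10 \sqrt{10} \approx 31.623$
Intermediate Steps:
$l = - \frac{1}{3}$ ($l = \left(- \frac{1}{6}\right) 2 = - \frac{1}{3} \approx -0.33333$)
$w{\left(W,q \right)} = -2 + 6 q$ ($w{\left(W,q \right)} = -2 + q \left(5 + 1\right) = -2 + q 6 = -2 + 6 q$)
$n{\left(Z \right)} = 1$
$b{\left(z \right)} = 6 z$ ($b{\left(z \right)} = z + 5 z = 6 z$)
$K{\left(o \right)} = \sqrt{-2 + 7 o}$ ($K{\left(o \right)} = \sqrt{o + \left(-2 + 6 o\right)} = \sqrt{-2 + 7 o}$)
$5 K{\left(b{\left(n{\left(l \right)} \right)} \right)} = 5 \sqrt{-2 + 7 \cdot 6 \cdot 1} = 5 \sqrt{-2 + 7 \cdot 6} = 5 \sqrt{-2 + 42} = 5 \sqrt{40} = 5 \cdot 2 \sqrt{10} = 10 \sqrt{10}$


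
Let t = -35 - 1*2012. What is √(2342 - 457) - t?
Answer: 2047 + √1885 ≈ 2090.4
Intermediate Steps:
t = -2047 (t = -35 - 2012 = -2047)
√(2342 - 457) - t = √(2342 - 457) - 1*(-2047) = √1885 + 2047 = 2047 + √1885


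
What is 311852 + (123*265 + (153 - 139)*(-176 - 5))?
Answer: 341913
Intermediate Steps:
311852 + (123*265 + (153 - 139)*(-176 - 5)) = 311852 + (32595 + 14*(-181)) = 311852 + (32595 - 2534) = 311852 + 30061 = 341913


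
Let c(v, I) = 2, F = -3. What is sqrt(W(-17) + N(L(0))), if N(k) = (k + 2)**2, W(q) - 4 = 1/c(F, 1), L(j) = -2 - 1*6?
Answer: 9*sqrt(2)/2 ≈ 6.3640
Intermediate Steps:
L(j) = -8 (L(j) = -2 - 6 = -8)
W(q) = 9/2 (W(q) = 4 + 1/2 = 9/2)
N(k) = (2 + k)**2
sqrt(W(-17) + N(L(0))) = sqrt(9/2 + (2 - 8)**2) = sqrt(9/2 + (-6)**2) = sqrt(9/2 + 36) = sqrt(81/2) = 9*sqrt(2)/2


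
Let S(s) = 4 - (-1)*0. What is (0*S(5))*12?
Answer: 0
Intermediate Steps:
S(s) = 4 (S(s) = 4 - 1*0 = 4 + 0 = 4)
(0*S(5))*12 = (0*4)*12 = 0*12 = 0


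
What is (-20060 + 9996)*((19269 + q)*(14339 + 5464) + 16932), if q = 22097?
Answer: -8244306321120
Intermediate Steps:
(-20060 + 9996)*((19269 + q)*(14339 + 5464) + 16932) = (-20060 + 9996)*((19269 + 22097)*(14339 + 5464) + 16932) = -10064*(41366*19803 + 16932) = -10064*(819170898 + 16932) = -10064*819187830 = -8244306321120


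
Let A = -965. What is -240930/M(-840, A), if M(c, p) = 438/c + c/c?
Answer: -33730200/67 ≈ -5.0344e+5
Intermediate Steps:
M(c, p) = 1 + 438/c (M(c, p) = 438/c + 1 = 1 + 438/c)
-240930/M(-840, A) = -240930*(-840/(438 - 840)) = -240930/((-1/840*(-402))) = -240930/67/140 = -240930*140/67 = -33730200/67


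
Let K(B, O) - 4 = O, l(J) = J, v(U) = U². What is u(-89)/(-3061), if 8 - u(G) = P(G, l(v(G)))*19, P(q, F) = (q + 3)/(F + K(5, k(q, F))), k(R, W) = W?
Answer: -3379/1276437 ≈ -0.0026472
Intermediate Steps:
K(B, O) = 4 + O
P(q, F) = (3 + q)/(4 + 2*F) (P(q, F) = (q + 3)/(F + (4 + F)) = (3 + q)/(4 + 2*F))
u(G) = 8 - 19*(3 + G)/(2*(2 + G²)) (u(G) = 8 - (3 + G)/(2*(2 + G²))*19 = 8 - 19*(3 + G)/(2*(2 + G²)))
u(-89)/(-3061) = ((-25 - 19*(-89) + 16*(-89)²)/(2*(2 + (-89)²)))/(-3061) = ((-25 + 1691 + 16*7921)/(2*(2 + 7921)))*(-1/3061) = ((½)*(-25 + 1691 + 126736)/7923)*(-1/3061) = ((½)*(1/7923)*128402)*(-1/3061) = (3379/417)*(-1/3061) = -3379/1276437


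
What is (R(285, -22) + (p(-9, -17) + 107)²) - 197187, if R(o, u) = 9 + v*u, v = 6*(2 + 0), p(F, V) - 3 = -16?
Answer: -188606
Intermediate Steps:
p(F, V) = -13 (p(F, V) = 3 - 16 = -13)
v = 12 (v = 6*2 = 12)
R(o, u) = 9 + 12*u
(R(285, -22) + (p(-9, -17) + 107)²) - 197187 = ((9 + 12*(-22)) + (-13 + 107)²) - 197187 = ((9 - 264) + 94²) - 197187 = (-255 + 8836) - 197187 = 8581 - 197187 = -188606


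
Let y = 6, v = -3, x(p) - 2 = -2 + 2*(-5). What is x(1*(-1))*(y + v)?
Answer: -30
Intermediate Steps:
x(p) = -10 (x(p) = 2 + (-2 + 2*(-5)) = 2 + (-2 - 10) = 2 - 12 = -10)
x(1*(-1))*(y + v) = -10*(6 - 3) = -10*3 = -30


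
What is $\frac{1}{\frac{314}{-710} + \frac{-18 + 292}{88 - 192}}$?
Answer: $- \frac{18460}{56799} \approx -0.32501$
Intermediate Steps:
$\frac{1}{\frac{314}{-710} + \frac{-18 + 292}{88 - 192}} = \frac{1}{314 \left(- \frac{1}{710}\right) + \frac{274}{-104}} = \frac{1}{- \frac{157}{355} + 274 \left(- \frac{1}{104}\right)} = \frac{1}{- \frac{157}{355} - \frac{137}{52}} = \frac{1}{- \frac{56799}{18460}} = - \frac{18460}{56799}$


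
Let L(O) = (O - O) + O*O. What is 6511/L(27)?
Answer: 6511/729 ≈ 8.9314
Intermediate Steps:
L(O) = O**2 (L(O) = 0 + O**2 = O**2)
6511/L(27) = 6511/(27**2) = 6511/729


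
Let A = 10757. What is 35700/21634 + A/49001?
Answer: 991026319/530043817 ≈ 1.8697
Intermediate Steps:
35700/21634 + A/49001 = 35700/21634 + 10757/49001 = 35700*(1/21634) + 10757*(1/49001) = 17850/10817 + 10757/49001 = 991026319/530043817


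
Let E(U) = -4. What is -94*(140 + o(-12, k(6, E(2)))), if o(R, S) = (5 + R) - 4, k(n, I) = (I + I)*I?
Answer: -12126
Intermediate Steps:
k(n, I) = 2*I**2 (k(n, I) = (2*I)*I = 2*I**2)
o(R, S) = 1 + R
-94*(140 + o(-12, k(6, E(2)))) = -94*(140 + (1 - 12)) = -94*(140 - 11) = -94*129 = -12126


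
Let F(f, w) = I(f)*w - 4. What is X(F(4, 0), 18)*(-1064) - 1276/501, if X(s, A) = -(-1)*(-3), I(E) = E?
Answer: 1597916/501 ≈ 3189.5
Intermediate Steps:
F(f, w) = -4 + f*w (F(f, w) = f*w - 4 = -4 + f*w)
X(s, A) = -3 (X(s, A) = -1*3 = -3)
X(F(4, 0), 18)*(-1064) - 1276/501 = -3*(-1064) - 1276/501 = 3192 - 1276*1/501 = 3192 - 1276/501 = 1597916/501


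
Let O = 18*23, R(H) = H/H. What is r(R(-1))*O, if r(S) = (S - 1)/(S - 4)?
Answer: 0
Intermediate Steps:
R(H) = 1
r(S) = (-1 + S)/(-4 + S)
O = 414
r(R(-1))*O = ((-1 + 1)/(-4 + 1))*414 = (0/(-3))*414 = -⅓*0*414 = 0*414 = 0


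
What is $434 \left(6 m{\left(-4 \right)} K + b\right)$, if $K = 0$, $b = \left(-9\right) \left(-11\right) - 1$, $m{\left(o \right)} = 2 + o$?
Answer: $42532$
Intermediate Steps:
$b = 98$ ($b = 99 - 1 = 98$)
$434 \left(6 m{\left(-4 \right)} K + b\right) = 434 \left(6 \left(2 - 4\right) 0 + 98\right) = 434 \left(6 \left(-2\right) 0 + 98\right) = 434 \left(\left(-12\right) 0 + 98\right) = 434 \left(0 + 98\right) = 434 \cdot 98 = 42532$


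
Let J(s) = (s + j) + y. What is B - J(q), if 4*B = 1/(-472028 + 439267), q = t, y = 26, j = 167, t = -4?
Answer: -24767317/131044 ≈ -189.00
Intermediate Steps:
q = -4
J(s) = 193 + s (J(s) = (s + 167) + 26 = (167 + s) + 26 = 193 + s)
B = -1/131044 (B = 1/(4*(-472028 + 439267)) = (¼)/(-32761) = (¼)*(-1/32761) = -1/131044 ≈ -7.6310e-6)
B - J(q) = -1/131044 - (193 - 4) = -1/131044 - 1*189 = -1/131044 - 189 = -24767317/131044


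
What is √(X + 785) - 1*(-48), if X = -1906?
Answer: 48 + I*√1121 ≈ 48.0 + 33.481*I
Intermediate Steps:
√(X + 785) - 1*(-48) = √(-1906 + 785) - 1*(-48) = √(-1121) + 48 = I*√1121 + 48 = 48 + I*√1121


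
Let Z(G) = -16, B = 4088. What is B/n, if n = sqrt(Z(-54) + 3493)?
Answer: 4088*sqrt(3477)/3477 ≈ 69.328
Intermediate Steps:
n = sqrt(3477) (n = sqrt(-16 + 3493) = sqrt(3477) ≈ 58.966)
B/n = 4088/(sqrt(3477)) = 4088*(sqrt(3477)/3477) = 4088*sqrt(3477)/3477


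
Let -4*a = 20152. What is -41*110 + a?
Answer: -9548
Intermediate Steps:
a = -5038 (a = -1/4*20152 = -5038)
-41*110 + a = -41*110 - 5038 = -4510 - 5038 = -9548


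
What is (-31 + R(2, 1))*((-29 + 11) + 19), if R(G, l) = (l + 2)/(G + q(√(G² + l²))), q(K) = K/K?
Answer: -30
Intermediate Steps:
q(K) = 1
R(G, l) = (2 + l)/(1 + G) (R(G, l) = (l + 2)/(G + 1) = (2 + l)/(1 + G))
(-31 + R(2, 1))*((-29 + 11) + 19) = (-31 + (2 + 1)/(1 + 2))*((-29 + 11) + 19) = (-31 + 3/3)*(-18 + 19) = (-31 + (⅓)*3)*1 = (-31 + 1)*1 = -30*1 = -30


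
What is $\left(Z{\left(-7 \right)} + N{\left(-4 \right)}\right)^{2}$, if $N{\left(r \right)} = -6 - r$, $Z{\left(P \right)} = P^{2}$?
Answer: $2209$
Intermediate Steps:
$\left(Z{\left(-7 \right)} + N{\left(-4 \right)}\right)^{2} = \left(\left(-7\right)^{2} - 2\right)^{2} = \left(49 + \left(-6 + 4\right)\right)^{2} = \left(49 - 2\right)^{2} = 47^{2} = 2209$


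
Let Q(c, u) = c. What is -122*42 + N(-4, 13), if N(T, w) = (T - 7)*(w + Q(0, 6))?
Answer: -5267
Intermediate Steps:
N(T, w) = w*(-7 + T) (N(T, w) = (T - 7)*(w + 0) = (-7 + T)*w = w*(-7 + T))
-122*42 + N(-4, 13) = -122*42 + 13*(-7 - 4) = -5124 + 13*(-11) = -5124 - 143 = -5267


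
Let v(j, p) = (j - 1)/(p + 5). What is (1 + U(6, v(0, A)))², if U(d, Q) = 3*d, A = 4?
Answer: 361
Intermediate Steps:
v(j, p) = (-1 + j)/(5 + p)
(1 + U(6, v(0, A)))² = (1 + 3*6)² = (1 + 18)² = 19² = 361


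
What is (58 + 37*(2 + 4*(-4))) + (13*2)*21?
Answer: 86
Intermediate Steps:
(58 + 37*(2 + 4*(-4))) + (13*2)*21 = (58 + 37*(2 - 16)) + 26*21 = (58 + 37*(-14)) + 546 = (58 - 518) + 546 = -460 + 546 = 86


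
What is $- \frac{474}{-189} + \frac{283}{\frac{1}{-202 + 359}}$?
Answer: $\frac{2799311}{63} \approx 44434.0$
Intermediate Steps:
$- \frac{474}{-189} + \frac{283}{\frac{1}{-202 + 359}} = \left(-474\right) \left(- \frac{1}{189}\right) + \frac{283}{\frac{1}{157}} = \frac{158}{63} + 283 \frac{1}{\frac{1}{157}} = \frac{158}{63} + 283 \cdot 157 = \frac{158}{63} + 44431 = \frac{2799311}{63}$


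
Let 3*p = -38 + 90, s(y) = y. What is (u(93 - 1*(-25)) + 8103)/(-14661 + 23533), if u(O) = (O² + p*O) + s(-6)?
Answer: 72199/26616 ≈ 2.7126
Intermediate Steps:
p = 52/3 (p = (-38 + 90)/3 = (⅓)*52 = 52/3 ≈ 17.333)
u(O) = -6 + O² + 52*O/3 (u(O) = (O² + 52*O/3) - 6 = -6 + O² + 52*O/3)
(u(93 - 1*(-25)) + 8103)/(-14661 + 23533) = ((-6 + (93 - 1*(-25))² + 52*(93 - 1*(-25))/3) + 8103)/(-14661 + 23533) = ((-6 + (93 + 25)² + 52*(93 + 25)/3) + 8103)/8872 = ((-6 + 118² + (52/3)*118) + 8103)*(1/8872) = ((-6 + 13924 + 6136/3) + 8103)*(1/8872) = (47890/3 + 8103)*(1/8872) = (72199/3)*(1/8872) = 72199/26616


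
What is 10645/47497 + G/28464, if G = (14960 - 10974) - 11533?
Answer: -55460579/1351954608 ≈ -0.041023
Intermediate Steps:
G = -7547 (G = 3986 - 11533 = -7547)
10645/47497 + G/28464 = 10645/47497 - 7547/28464 = -55460579/1351954608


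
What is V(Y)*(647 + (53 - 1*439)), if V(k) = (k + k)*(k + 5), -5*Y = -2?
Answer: 28188/25 ≈ 1127.5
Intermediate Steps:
Y = ⅖ (Y = -⅕*(-2) = ⅖ ≈ 0.40000)
V(k) = 2*k*(5 + k) (V(k) = (2*k)*(5 + k) = 2*k*(5 + k))
V(Y)*(647 + (53 - 1*439)) = (2*(⅖)*(5 + ⅖))*(647 + (53 - 1*439)) = (2*(⅖)*(27/5))*(647 + (53 - 439)) = 108*(647 - 386)/25 = (108/25)*261 = 28188/25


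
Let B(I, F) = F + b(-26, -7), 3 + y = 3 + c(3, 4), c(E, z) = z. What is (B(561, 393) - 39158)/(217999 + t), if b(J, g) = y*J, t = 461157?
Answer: -38869/679156 ≈ -0.057231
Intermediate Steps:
y = 4 (y = -3 + (3 + 4) = -3 + 7 = 4)
b(J, g) = 4*J
B(I, F) = -104 + F (B(I, F) = F + 4*(-26) = F - 104 = -104 + F)
(B(561, 393) - 39158)/(217999 + t) = ((-104 + 393) - 39158)/(217999 + 461157) = (289 - 39158)/679156 = -38869*1/679156 = -38869/679156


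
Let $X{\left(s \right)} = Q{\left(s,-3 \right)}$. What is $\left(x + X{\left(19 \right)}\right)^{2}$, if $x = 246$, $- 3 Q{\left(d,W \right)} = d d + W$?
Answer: $\frac{144400}{9} \approx 16044.0$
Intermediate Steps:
$Q{\left(d,W \right)} = - \frac{W}{3} - \frac{d^{2}}{3}$ ($Q{\left(d,W \right)} = - \frac{d d + W}{3} = - \frac{d^{2} + W}{3} = - \frac{W + d^{2}}{3} = - \frac{W}{3} - \frac{d^{2}}{3}$)
$X{\left(s \right)} = 1 - \frac{s^{2}}{3}$ ($X{\left(s \right)} = \left(- \frac{1}{3}\right) \left(-3\right) - \frac{s^{2}}{3} = 1 - \frac{s^{2}}{3}$)
$\left(x + X{\left(19 \right)}\right)^{2} = \left(246 + \left(1 - \frac{19^{2}}{3}\right)\right)^{2} = \left(246 + \left(1 - \frac{361}{3}\right)\right)^{2} = \left(246 - \frac{358}{3}\right)^{2} = \left(\frac{380}{3}\right)^{2} = \frac{144400}{9}$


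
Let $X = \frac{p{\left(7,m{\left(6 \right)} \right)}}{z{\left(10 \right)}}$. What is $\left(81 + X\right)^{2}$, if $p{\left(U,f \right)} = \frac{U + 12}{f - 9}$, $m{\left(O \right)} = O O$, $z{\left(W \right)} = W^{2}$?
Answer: $\frac{47838000961}{7290000} \approx 6562.1$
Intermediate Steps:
$m{\left(O \right)} = O^{2}$
$p{\left(U,f \right)} = \frac{12 + U}{-9 + f}$
$X = \frac{19}{2700}$ ($X = \frac{\frac{1}{-9 + 6^{2}} \left(12 + 7\right)}{10^{2}} = \frac{\frac{1}{-9 + 36} \cdot 19}{100} = \frac{1}{27} \cdot 19 \cdot \frac{1}{100} = \frac{19}{27} \cdot \frac{1}{100} = \frac{19}{2700} \approx 0.007037$)
$\left(81 + X\right)^{2} = \left(81 + \frac{19}{2700}\right)^{2} = \left(\frac{218719}{2700}\right)^{2} = \frac{47838000961}{7290000}$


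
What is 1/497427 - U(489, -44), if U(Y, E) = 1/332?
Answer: -497095/165145764 ≈ -0.0030100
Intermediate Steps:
U(Y, E) = 1/332
1/497427 - U(489, -44) = 1/497427 - 1*1/332 = 1/497427 - 1/332 = -497095/165145764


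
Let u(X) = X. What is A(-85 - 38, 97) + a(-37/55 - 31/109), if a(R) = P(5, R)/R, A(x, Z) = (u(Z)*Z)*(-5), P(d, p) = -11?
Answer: -269878265/5738 ≈ -47034.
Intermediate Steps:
A(x, Z) = -5*Z² (A(x, Z) = (Z*Z)*(-5) = Z²*(-5) = -5*Z²)
a(R) = -11/R
A(-85 - 38, 97) + a(-37/55 - 31/109) = -5*97² - 11/(-37/55 - 31/109) = -5*9409 - 11/(-37*1/55 - 31*1/109) = -47045 - 11/(-37/55 - 31/109) = -47045 - 11/(-5738/5995) = -47045 - 11*(-5995/5738) = -47045 + 65945/5738 = -269878265/5738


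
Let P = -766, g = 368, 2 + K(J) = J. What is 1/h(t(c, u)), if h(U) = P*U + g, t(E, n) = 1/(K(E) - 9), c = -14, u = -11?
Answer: 25/9966 ≈ 0.0025085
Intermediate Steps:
K(J) = -2 + J
t(E, n) = 1/(-11 + E) (t(E, n) = 1/((-2 + E) - 9) = 1/(-11 + E))
h(U) = 368 - 766*U (h(U) = -766*U + 368 = 368 - 766*U)
1/h(t(c, u)) = 1/(368 - 766/(-11 - 14)) = 1/(368 - 766/(-25)) = 1/(368 - 766*(-1/25)) = 1/(368 + 766/25) = 1/(9966/25) = 25/9966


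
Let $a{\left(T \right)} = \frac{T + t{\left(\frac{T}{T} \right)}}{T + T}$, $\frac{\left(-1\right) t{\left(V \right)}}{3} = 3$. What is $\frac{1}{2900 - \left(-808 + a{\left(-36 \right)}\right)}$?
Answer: $\frac{8}{29659} \approx 0.00026973$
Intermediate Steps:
$t{\left(V \right)} = -9$ ($t{\left(V \right)} = \left(-3\right) 3 = -9$)
$a{\left(T \right)} = \frac{-9 + T}{2 T}$ ($a{\left(T \right)} = \frac{T - 9}{T + T} = \frac{-9 + T}{2 T}$)
$\frac{1}{2900 - \left(-808 + a{\left(-36 \right)}\right)} = \frac{1}{2900 + \left(808 - \frac{-9 - 36}{2 \left(-36\right)}\right)} = \frac{1}{2900 + \left(808 - \frac{1}{2} \left(- \frac{1}{36}\right) \left(-45\right)\right)} = \frac{1}{2900 + \left(808 - \frac{5}{8}\right)} = \frac{1}{2900 + \frac{6459}{8}} = \frac{1}{\frac{29659}{8}} = \frac{8}{29659}$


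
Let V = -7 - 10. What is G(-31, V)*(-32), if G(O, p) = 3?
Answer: -96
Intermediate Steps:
V = -17
G(-31, V)*(-32) = 3*(-32) = -96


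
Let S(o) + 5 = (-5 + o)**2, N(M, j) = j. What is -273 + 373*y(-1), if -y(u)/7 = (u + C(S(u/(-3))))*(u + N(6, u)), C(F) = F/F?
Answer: -273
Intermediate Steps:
S(o) = -5 + (-5 + o)**2
C(F) = 1
y(u) = -14*u*(1 + u) (y(u) = -7*(u + 1)*(u + u) = -7*(1 + u)*2*u = -14*u*(1 + u))
-273 + 373*y(-1) = -273 + 373*(14*(-1)*(-1 - 1*(-1))) = -273 + 373*(14*(-1)*(-1 + 1)) = -273 + 373*(14*(-1)*0) = -273 + 373*0 = -273 + 0 = -273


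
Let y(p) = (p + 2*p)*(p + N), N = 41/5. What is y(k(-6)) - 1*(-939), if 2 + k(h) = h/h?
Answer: 4587/5 ≈ 917.40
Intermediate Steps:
k(h) = -1 (k(h) = -2 + h/h = -2 + 1 = -1)
N = 41/5 (N = 41*(⅕) = 41/5 ≈ 8.2000)
y(p) = 3*p*(41/5 + p) (y(p) = (p + 2*p)*(p + 41/5) = (3*p)*(41/5 + p) = 3*p*(41/5 + p))
y(k(-6)) - 1*(-939) = (⅗)*(-1)*(41 + 5*(-1)) - 1*(-939) = (⅗)*(-1)*(41 - 5) + 939 = (⅗)*(-1)*36 + 939 = -108/5 + 939 = 4587/5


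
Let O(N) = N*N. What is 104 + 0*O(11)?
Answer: 104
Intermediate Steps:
O(N) = N**2
104 + 0*O(11) = 104 + 0*11**2 = 104 + 0*121 = 104 + 0 = 104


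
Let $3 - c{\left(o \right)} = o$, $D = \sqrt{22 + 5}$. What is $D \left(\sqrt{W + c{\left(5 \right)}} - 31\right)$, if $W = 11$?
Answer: $- 84 \sqrt{3} \approx -145.49$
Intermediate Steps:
$D = 3 \sqrt{3}$ ($D = \sqrt{27} = 3 \sqrt{3} \approx 5.1962$)
$c{\left(o \right)} = 3 - o$
$D \left(\sqrt{W + c{\left(5 \right)}} - 31\right) = 3 \sqrt{3} \left(\sqrt{11 + \left(3 - 5\right)} - 31\right) = 3 \sqrt{3} \left(\sqrt{11 - 2} - 31\right) = 3 \sqrt{3} \left(\sqrt{9} - 31\right) = 3 \sqrt{3} \left(3 - 31\right) = 3 \sqrt{3} \left(-28\right) = - 84 \sqrt{3}$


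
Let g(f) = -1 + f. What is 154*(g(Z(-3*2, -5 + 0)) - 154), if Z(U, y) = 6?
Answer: -22946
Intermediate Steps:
154*(g(Z(-3*2, -5 + 0)) - 154) = 154*((-1 + 6) - 154) = 154*(5 - 154) = 154*(-149) = -22946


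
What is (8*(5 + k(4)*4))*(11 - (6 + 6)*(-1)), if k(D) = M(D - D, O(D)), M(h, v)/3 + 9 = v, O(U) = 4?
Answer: -10120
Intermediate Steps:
M(h, v) = -27 + 3*v
k(D) = -15 (k(D) = -27 + 3*4 = -27 + 12 = -15)
(8*(5 + k(4)*4))*(11 - (6 + 6)*(-1)) = (8*(5 - 15*4))*(11 - (6 + 6)*(-1)) = (8*(5 - 60))*(11 - 12*(-1)) = (8*(-55))*(11 - 1*(-12)) = -440*(11 + 12) = -440*23 = -10120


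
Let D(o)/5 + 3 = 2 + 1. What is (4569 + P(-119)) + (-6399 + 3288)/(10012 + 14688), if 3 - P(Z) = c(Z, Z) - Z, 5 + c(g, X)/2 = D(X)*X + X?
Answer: 116111589/24700 ≈ 4700.9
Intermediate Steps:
D(o) = 0 (D(o) = -15 + 5*(2 + 1) = -15 + 5*3 = -15 + 15 = 0)
c(g, X) = -10 + 2*X (c(g, X) = -10 + 2*(0*X + X) = -10 + 2*(0 + X) = -10 + 2*X)
P(Z) = 13 - Z (P(Z) = 3 - ((-10 + 2*Z) - Z) = 3 - (-10 + Z) = 3 + (10 - Z) = 13 - Z)
(4569 + P(-119)) + (-6399 + 3288)/(10012 + 14688) = (4569 + (13 - 1*(-119))) + (-6399 + 3288)/(10012 + 14688) = (4569 + (13 + 119)) - 3111/24700 = (4569 + 132) - 3111*1/24700 = 4701 - 3111/24700 = 116111589/24700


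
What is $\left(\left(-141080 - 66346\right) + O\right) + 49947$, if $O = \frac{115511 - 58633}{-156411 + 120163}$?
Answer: $- \frac{2854177835}{18124} \approx -1.5748 \cdot 10^{5}$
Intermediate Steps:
$O = - \frac{28439}{18124}$ ($O = \frac{56878}{-36248} = 56878 \left(- \frac{1}{36248}\right) = - \frac{28439}{18124} \approx -1.5691$)
$\left(\left(-141080 - 66346\right) + O\right) + 49947 = \left(\left(-141080 - 66346\right) - \frac{28439}{18124}\right) + 49947 = \left(-207426 - \frac{28439}{18124}\right) + 49947 = - \frac{3759417263}{18124} + 49947 = - \frac{2854177835}{18124}$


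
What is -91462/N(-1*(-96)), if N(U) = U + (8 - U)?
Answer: -45731/4 ≈ -11433.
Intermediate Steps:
N(U) = 8
-91462/N(-1*(-96)) = -91462/8 = -91462*⅛ = -45731/4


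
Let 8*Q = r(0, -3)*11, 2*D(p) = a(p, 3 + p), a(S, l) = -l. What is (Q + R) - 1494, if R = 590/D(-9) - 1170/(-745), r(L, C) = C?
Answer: -4648399/3576 ≈ -1299.9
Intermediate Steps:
D(p) = -3/2 - p/2 (D(p) = (-(3 + p))/2 = (-3 - p)/2 = -3/2 - p/2)
Q = -33/8 (Q = (-3*11)/8 = (⅛)*(-33) = -33/8 ≈ -4.1250)
R = 88612/447 (R = 590/(-3/2 - ½*(-9)) - 1170/(-745) = 590/(-3/2 + 9/2) - 1170*(-1/745) = 590/3 + 234/149 = 88612/447 ≈ 198.24)
(Q + R) - 1494 = (-33/8 + 88612/447) - 1494 = 694145/3576 - 1494 = -4648399/3576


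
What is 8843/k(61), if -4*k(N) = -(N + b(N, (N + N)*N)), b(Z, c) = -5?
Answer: 8843/14 ≈ 631.64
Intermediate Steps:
k(N) = -5/4 + N/4 (k(N) = -(-1)*(N - 5)/4 = -(-1)*(-5 + N)/4 = -(5 - N)/4 = -5/4 + N/4)
8843/k(61) = 8843/(-5/4 + (¼)*61) = 8843/(-5/4 + 61/4) = 8843/14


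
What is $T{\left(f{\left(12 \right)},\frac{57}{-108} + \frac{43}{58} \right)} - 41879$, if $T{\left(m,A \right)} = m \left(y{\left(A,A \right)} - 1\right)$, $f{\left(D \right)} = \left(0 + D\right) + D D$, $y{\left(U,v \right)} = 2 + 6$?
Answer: $-40787$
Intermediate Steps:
$y{\left(U,v \right)} = 8$
$f{\left(D \right)} = D + D^{2}$
$T{\left(m,A \right)} = 7 m$ ($T{\left(m,A \right)} = m \left(8 - 1\right) = m 7 = 7 m$)
$T{\left(f{\left(12 \right)},\frac{57}{-108} + \frac{43}{58} \right)} - 41879 = 7 \cdot 12 \left(1 + 12\right) - 41879 = 7 \cdot 12 \cdot 13 - 41879 = 7 \cdot 156 - 41879 = 1092 - 41879 = -40787$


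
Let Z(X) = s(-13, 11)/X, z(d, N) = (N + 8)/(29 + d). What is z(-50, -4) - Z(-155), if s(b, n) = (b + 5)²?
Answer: 724/3255 ≈ 0.22243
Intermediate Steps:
s(b, n) = (5 + b)²
z(d, N) = (8 + N)/(29 + d)
Z(X) = 64/X (Z(X) = (5 - 13)²/X = (-8)²/X = 64/X)
z(-50, -4) - Z(-155) = (8 - 4)/(29 - 50) - 64/(-155) = 4/(-21) - 64*(-1)/155 = -1/21*4 - 1*(-64/155) = -4/21 + 64/155 = 724/3255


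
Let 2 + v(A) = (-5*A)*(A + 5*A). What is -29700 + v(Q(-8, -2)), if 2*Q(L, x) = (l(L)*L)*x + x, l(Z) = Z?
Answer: -156452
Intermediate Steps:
Q(L, x) = x/2 + x*L²/2 (Q(L, x) = ((L*L)*x + x)/2 = (L²*x + x)/2 = (x*L² + x)/2 = (x + x*L²)/2 = x/2 + x*L²/2)
v(A) = -2 - 30*A² (v(A) = -2 + (-5*A)*(A + 5*A) = -2 + (-5*A)*(6*A) = -2 - 30*A²)
-29700 + v(Q(-8, -2)) = -29700 + (-2 - 30*(1 + (-8)²)²) = -29700 + (-2 - 30*(1 + 64)²) = -29700 + (-2 - 30*((½)*(-2)*65)²) = -29700 + (-2 - 30*(-65)²) = -29700 + (-2 - 30*4225) = -29700 + (-2 - 126750) = -29700 - 126752 = -156452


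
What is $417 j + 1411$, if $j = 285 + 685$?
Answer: $405901$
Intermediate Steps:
$j = 970$
$417 j + 1411 = 417 \cdot 970 + 1411 = 404490 + 1411 = 405901$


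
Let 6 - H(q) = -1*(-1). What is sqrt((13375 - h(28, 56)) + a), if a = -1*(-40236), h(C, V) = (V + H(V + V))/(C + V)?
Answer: sqrt(94568523)/42 ≈ 231.54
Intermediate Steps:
H(q) = 5 (H(q) = 6 - (-1)*(-1) = 6 - 1*1 = 6 - 1 = 5)
h(C, V) = (5 + V)/(C + V) (h(C, V) = (V + 5)/(C + V) = (5 + V)/(C + V))
a = 40236
sqrt((13375 - h(28, 56)) + a) = sqrt((13375 - (5 + 56)/(28 + 56)) + 40236) = sqrt((13375 - 61/84) + 40236) = sqrt(1123439/84 + 40236) = sqrt(4503263/84) = sqrt(94568523)/42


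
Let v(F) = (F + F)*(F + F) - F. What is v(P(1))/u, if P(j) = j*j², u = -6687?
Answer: -1/2229 ≈ -0.00044863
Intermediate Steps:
P(j) = j³
v(F) = -F + 4*F² (v(F) = (2*F)*(2*F) - F = 4*F² - F = -F + 4*F²)
v(P(1))/u = (1³*(-1 + 4*1³))/(-6687) = (1*(-1 + 4*1))*(-1/6687) = (1*(-1 + 4))*(-1/6687) = (1*3)*(-1/6687) = 3*(-1/6687) = -1/2229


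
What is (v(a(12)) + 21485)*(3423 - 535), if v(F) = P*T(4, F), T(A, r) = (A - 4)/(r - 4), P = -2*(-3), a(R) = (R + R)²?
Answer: 62048680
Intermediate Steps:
a(R) = 4*R² (a(R) = (2*R)² = 4*R²)
P = 6
T(A, r) = (-4 + A)/(-4 + r)
v(F) = 0 (v(F) = 6*((-4 + 4)/(-4 + F)) = 6*(0/(-4 + F)) = 6*0 = 0)
(v(a(12)) + 21485)*(3423 - 535) = (0 + 21485)*(3423 - 535) = 21485*2888 = 62048680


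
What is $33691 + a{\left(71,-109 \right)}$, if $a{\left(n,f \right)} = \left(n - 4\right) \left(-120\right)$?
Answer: $25651$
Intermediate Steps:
$a{\left(n,f \right)} = 480 - 120 n$ ($a{\left(n,f \right)} = \left(-4 + n\right) \left(-120\right) = 480 - 120 n$)
$33691 + a{\left(71,-109 \right)} = 33691 + \left(480 - 8520\right) = 33691 - 8040 = 25651$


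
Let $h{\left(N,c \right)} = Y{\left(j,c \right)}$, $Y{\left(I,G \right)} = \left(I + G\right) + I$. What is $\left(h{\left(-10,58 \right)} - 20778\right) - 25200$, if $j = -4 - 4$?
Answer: $-45936$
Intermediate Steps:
$j = -8$
$Y{\left(I,G \right)} = G + 2 I$ ($Y{\left(I,G \right)} = \left(G + I\right) + I = G + 2 I$)
$h{\left(N,c \right)} = -16 + c$ ($h{\left(N,c \right)} = c + 2 \left(-8\right) = c - 16 = -16 + c$)
$\left(h{\left(-10,58 \right)} - 20778\right) - 25200 = \left(\left(-16 + 58\right) - 20778\right) - 25200 = \left(42 - 20778\right) - 25200 = -20736 - 25200 = -45936$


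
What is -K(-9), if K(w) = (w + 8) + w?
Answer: 10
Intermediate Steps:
K(w) = 8 + 2*w (K(w) = (8 + w) + w = 8 + 2*w)
-K(-9) = -(8 + 2*(-9)) = -(8 - 18) = -1*(-10) = 10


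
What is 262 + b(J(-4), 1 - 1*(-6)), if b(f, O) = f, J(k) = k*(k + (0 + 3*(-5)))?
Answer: 338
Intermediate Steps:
J(k) = k*(-15 + k) (J(k) = k*(k + (0 - 15)) = k*(k - 15) = k*(-15 + k))
262 + b(J(-4), 1 - 1*(-6)) = 262 - 4*(-15 - 4) = 262 - 4*(-19) = 262 + 76 = 338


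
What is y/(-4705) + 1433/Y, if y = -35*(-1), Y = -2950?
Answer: -1369103/2775950 ≈ -0.49320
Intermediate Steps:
y = 35 (y = -7*(-5) = 35)
y/(-4705) + 1433/Y = 35/(-4705) + 1433/(-2950) = 35*(-1/4705) + 1433*(-1/2950) = -7/941 - 1433/2950 = -1369103/2775950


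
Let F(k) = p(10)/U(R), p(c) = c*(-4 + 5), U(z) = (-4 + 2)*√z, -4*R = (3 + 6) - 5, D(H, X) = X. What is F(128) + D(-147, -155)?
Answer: -155 + 5*I ≈ -155.0 + 5.0*I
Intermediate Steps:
R = -1 (R = -((3 + 6) - 5)/4 = -(9 - 5)/4 = -¼*4 = -1)
U(z) = -2*√z
p(c) = c (p(c) = c*1 = c)
F(k) = 5*I (F(k) = 10/((-2*I)) = 10*(I/2) = 5*I)
F(128) + D(-147, -155) = 5*I - 155 = -155 + 5*I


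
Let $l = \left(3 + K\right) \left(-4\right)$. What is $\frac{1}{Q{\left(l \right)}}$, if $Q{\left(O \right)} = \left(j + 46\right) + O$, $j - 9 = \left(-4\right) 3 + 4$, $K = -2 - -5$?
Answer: $\frac{1}{23} \approx 0.043478$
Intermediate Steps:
$K = 3$ ($K = -2 + 5 = 3$)
$j = 1$ ($j = 9 + \left(\left(-4\right) 3 + 4\right) = 9 + \left(-12 + 4\right) = 9 - 8 = 1$)
$l = -24$ ($l = \left(3 + 3\right) \left(-4\right) = 6 \left(-4\right) = -24$)
$Q{\left(O \right)} = 47 + O$ ($Q{\left(O \right)} = \left(1 + 46\right) + O = 47 + O$)
$\frac{1}{Q{\left(l \right)}} = \frac{1}{47 - 24} = \frac{1}{23}$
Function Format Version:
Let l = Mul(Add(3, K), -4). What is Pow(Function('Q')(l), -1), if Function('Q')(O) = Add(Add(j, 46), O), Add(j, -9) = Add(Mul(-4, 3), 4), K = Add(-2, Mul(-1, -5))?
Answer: Rational(1, 23) ≈ 0.043478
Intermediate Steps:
K = 3 (K = Add(-2, 5) = 3)
j = 1 (j = Add(9, Add(Mul(-4, 3), 4)) = Add(9, Add(-12, 4)) = Add(9, -8) = 1)
l = -24 (l = Mul(Add(3, 3), -4) = Mul(6, -4) = -24)
Function('Q')(O) = Add(47, O) (Function('Q')(O) = Add(Add(1, 46), O) = Add(47, O))
Pow(Function('Q')(l), -1) = Pow(Add(47, -24), -1) = Pow(23, -1) = Rational(1, 23)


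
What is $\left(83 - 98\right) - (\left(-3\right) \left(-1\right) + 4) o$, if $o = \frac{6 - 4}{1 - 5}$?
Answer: $- \frac{105}{2} \approx -52.5$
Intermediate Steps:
$o = - \frac{1}{2}$ ($o = \frac{2}{-4} = 2 \left(- \frac{1}{4}\right) = - \frac{1}{2} \approx -0.5$)
$\left(83 - 98\right) - (\left(-3\right) \left(-1\right) + 4) o = \left(83 - 98\right) - (\left(-3\right) \left(-1\right) + 4) \left(- \frac{1}{2}\right) = - 15 - (3 + 4) \left(- \frac{1}{2}\right) = - 15 \left(-1\right) 7 \left(- \frac{1}{2}\right) = - 15 \left(\left(-7\right) \left(- \frac{1}{2}\right)\right) = \left(-15\right) \frac{7}{2} = - \frac{105}{2}$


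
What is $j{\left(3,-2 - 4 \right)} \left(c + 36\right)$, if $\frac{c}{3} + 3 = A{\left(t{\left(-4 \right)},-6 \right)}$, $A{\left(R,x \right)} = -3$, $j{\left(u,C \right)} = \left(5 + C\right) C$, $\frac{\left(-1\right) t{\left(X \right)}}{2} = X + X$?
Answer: $108$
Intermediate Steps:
$t{\left(X \right)} = - 4 X$ ($t{\left(X \right)} = - 2 \left(X + X\right) = - 2 \cdot 2 X = - 4 X$)
$j{\left(u,C \right)} = C \left(5 + C\right)$
$c = -18$ ($c = -9 + 3 \left(-3\right) = -9 - 9 = -18$)
$j{\left(3,-2 - 4 \right)} \left(c + 36\right) = \left(-2 - 4\right) \left(5 - 6\right) \left(-18 + 36\right) = - 6 \left(5 - 6\right) 18 = \left(-6\right) \left(-1\right) 18 = 6 \cdot 18 = 108$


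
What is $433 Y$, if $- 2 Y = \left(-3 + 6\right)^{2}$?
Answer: $- \frac{3897}{2} \approx -1948.5$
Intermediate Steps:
$Y = - \frac{9}{2}$ ($Y = - \frac{\left(-3 + 6\right)^{2}}{2} = - \frac{3^{2}}{2} = \left(- \frac{1}{2}\right) 9 = - \frac{9}{2} \approx -4.5$)
$433 Y = 433 \left(- \frac{9}{2}\right) = - \frac{3897}{2}$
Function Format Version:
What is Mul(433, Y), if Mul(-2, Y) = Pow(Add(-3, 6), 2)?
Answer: Rational(-3897, 2) ≈ -1948.5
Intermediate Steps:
Y = Rational(-9, 2) (Y = Mul(Rational(-1, 2), Pow(Add(-3, 6), 2)) = Mul(Rational(-1, 2), Pow(3, 2)) = Mul(Rational(-1, 2), 9) = Rational(-9, 2) ≈ -4.5000)
Mul(433, Y) = Mul(433, Rational(-9, 2)) = Rational(-3897, 2)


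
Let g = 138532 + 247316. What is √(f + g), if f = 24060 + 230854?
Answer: √640762 ≈ 800.48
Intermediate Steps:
f = 254914
g = 385848
√(f + g) = √(254914 + 385848) = √640762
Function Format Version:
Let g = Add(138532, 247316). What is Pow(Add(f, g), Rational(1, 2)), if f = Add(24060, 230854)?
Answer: Pow(640762, Rational(1, 2)) ≈ 800.48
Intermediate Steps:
f = 254914
g = 385848
Pow(Add(f, g), Rational(1, 2)) = Pow(Add(254914, 385848), Rational(1, 2)) = Pow(640762, Rational(1, 2))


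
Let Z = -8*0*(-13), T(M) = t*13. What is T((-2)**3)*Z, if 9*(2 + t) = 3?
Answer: 0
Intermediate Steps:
t = -5/3 (t = -2 + (1/9)*3 = -2 + 1/3 = -5/3 ≈ -1.6667)
T(M) = -65/3 (T(M) = -5/3*13 = -65/3)
Z = 0 (Z = 0*(-13) = 0)
T((-2)**3)*Z = -65/3*0 = 0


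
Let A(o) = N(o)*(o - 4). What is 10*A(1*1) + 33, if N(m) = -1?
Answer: 63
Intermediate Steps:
A(o) = 4 - o (A(o) = -(o - 4) = -(-4 + o) = 4 - o)
10*A(1*1) + 33 = 10*(4 - 1) + 33 = 10*3 + 33 = 30 + 33 = 63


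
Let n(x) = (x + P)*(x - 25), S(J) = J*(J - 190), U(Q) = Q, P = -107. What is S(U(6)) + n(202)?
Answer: 15711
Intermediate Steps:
S(J) = J*(-190 + J)
n(x) = (-107 + x)*(-25 + x) (n(x) = (x - 107)*(x - 25) = (-107 + x)*(-25 + x))
S(U(6)) + n(202) = 6*(-190 + 6) + (2675 + 202² - 132*202) = 6*(-184) + (2675 + 40804 - 26664) = -1104 + 16815 = 15711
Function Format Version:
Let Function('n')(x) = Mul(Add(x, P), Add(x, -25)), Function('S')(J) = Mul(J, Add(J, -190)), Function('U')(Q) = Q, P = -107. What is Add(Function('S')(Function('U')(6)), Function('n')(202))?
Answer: 15711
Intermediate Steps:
Function('S')(J) = Mul(J, Add(-190, J))
Function('n')(x) = Mul(Add(-107, x), Add(-25, x)) (Function('n')(x) = Mul(Add(x, -107), Add(x, -25)) = Mul(Add(-107, x), Add(-25, x)))
Add(Function('S')(Function('U')(6)), Function('n')(202)) = Add(Mul(6, Add(-190, 6)), Add(2675, Pow(202, 2), Mul(-132, 202))) = Add(Mul(6, -184), Add(2675, 40804, -26664)) = Add(-1104, 16815) = 15711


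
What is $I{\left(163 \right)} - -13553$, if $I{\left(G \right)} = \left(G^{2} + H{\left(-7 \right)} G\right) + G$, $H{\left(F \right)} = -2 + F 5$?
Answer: $34254$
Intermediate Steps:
$H{\left(F \right)} = -2 + 5 F$
$I{\left(G \right)} = G^{2} - 36 G$ ($I{\left(G \right)} = \left(G^{2} + \left(-2 + 5 \left(-7\right)\right) G\right) + G = \left(G^{2} + \left(-2 - 35\right) G\right) + G = \left(G^{2} - 37 G\right) + G = G^{2} - 36 G$)
$I{\left(163 \right)} - -13553 = 163 \left(-36 + 163\right) - -13553 = 163 \cdot 127 + 13553 = 20701 + 13553 = 34254$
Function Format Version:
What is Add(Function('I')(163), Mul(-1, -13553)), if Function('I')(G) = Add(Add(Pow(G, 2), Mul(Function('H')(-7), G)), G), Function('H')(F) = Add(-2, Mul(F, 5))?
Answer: 34254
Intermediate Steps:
Function('H')(F) = Add(-2, Mul(5, F))
Function('I')(G) = Add(Pow(G, 2), Mul(-36, G)) (Function('I')(G) = Add(Add(Pow(G, 2), Mul(Add(-2, Mul(5, -7)), G)), G) = Add(Add(Pow(G, 2), Mul(Add(-2, -35), G)), G) = Add(Add(Pow(G, 2), Mul(-37, G)), G) = Add(Pow(G, 2), Mul(-36, G)))
Add(Function('I')(163), Mul(-1, -13553)) = Add(Mul(163, Add(-36, 163)), Mul(-1, -13553)) = Add(Mul(163, 127), 13553) = Add(20701, 13553) = 34254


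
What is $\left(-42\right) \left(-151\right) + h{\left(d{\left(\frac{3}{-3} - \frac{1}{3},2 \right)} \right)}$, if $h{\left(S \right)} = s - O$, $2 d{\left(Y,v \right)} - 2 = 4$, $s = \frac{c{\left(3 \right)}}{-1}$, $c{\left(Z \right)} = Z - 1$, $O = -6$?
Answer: $6346$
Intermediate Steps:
$c{\left(Z \right)} = -1 + Z$
$s = -2$ ($s = \frac{-1 + 3}{-1} = 2 \left(-1\right) = -2$)
$d{\left(Y,v \right)} = 3$ ($d{\left(Y,v \right)} = 1 + \frac{1}{2} \cdot 4 = 1 + 2 = 3$)
$h{\left(S \right)} = 4$ ($h{\left(S \right)} = -2 - -6 = -2 + 6 = 4$)
$\left(-42\right) \left(-151\right) + h{\left(d{\left(\frac{3}{-3} - \frac{1}{3},2 \right)} \right)} = \left(-42\right) \left(-151\right) + 4 = 6342 + 4 = 6346$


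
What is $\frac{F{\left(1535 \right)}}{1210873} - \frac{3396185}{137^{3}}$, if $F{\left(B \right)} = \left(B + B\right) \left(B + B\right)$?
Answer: $\frac{20122396170195}{3113581921169} \approx 6.4628$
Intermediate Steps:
$F{\left(B \right)} = 4 B^{2}$ ($F{\left(B \right)} = 2 B 2 B = 4 B^{2}$)
$\frac{F{\left(1535 \right)}}{1210873} - \frac{3396185}{137^{3}} = \frac{4 \cdot 1535^{2}}{1210873} - \frac{3396185}{137^{3}} = 4 \cdot 2356225 \cdot \frac{1}{1210873} - \frac{3396185}{2571353} = 9424900 \cdot \frac{1}{1210873} - \frac{3396185}{2571353} = \frac{9424900}{1210873} - \frac{3396185}{2571353} = \frac{20122396170195}{3113581921169}$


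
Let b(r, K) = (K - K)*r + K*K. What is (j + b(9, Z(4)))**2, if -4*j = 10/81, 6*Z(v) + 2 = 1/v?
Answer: 78961/26873856 ≈ 0.0029382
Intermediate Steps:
Z(v) = -1/3 + 1/(6*v)
j = -5/162 (j = -5/(2*81) = -1/4*10/81 = -5/162 ≈ -0.030864)
b(r, K) = K**2 (b(r, K) = 0*r + K**2 = 0 + K**2 = K**2)
(j + b(9, Z(4)))**2 = (-5/162 + ((1/6)*(1 - 2*4)/4)**2)**2 = (-5/162 + ((1/6)*(1/4)*(1 - 8))**2)**2 = (-5/162 + ((1/6)*(1/4)*(-7))**2)**2 = (-5/162 + (-7/24)**2)**2 = (-5/162 + 49/576)**2 = (281/5184)**2 = 78961/26873856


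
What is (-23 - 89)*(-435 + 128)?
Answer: 34384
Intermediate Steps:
(-23 - 89)*(-435 + 128) = -112*(-307) = 34384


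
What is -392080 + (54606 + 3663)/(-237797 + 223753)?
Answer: -5506429789/14044 ≈ -3.9208e+5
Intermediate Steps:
-392080 + (54606 + 3663)/(-237797 + 223753) = -392080 + 58269/(-14044) = -392080 + 58269*(-1/14044) = -392080 - 58269/14044 = -5506429789/14044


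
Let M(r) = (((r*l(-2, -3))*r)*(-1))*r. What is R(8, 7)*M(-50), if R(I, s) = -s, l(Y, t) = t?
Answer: 2625000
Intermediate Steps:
M(r) = 3*r**3 (M(r) = (((r*(-3))*r)*(-1))*r = (((-3*r)*r)*(-1))*r = (-3*r**2*(-1))*r = (3*r**2)*r = 3*r**3)
R(8, 7)*M(-50) = (-1*7)*(3*(-50)**3) = -21*(-125000) = -7*(-375000) = 2625000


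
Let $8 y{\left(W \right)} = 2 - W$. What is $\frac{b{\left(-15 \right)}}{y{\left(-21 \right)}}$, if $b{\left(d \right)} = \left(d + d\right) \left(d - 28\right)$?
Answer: $\frac{10320}{23} \approx 448.7$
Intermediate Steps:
$y{\left(W \right)} = \frac{1}{4} - \frac{W}{8}$ ($y{\left(W \right)} = \frac{2 - W}{8} = \frac{1}{4} - \frac{W}{8}$)
$b{\left(d \right)} = 2 d \left(-28 + d\right)$
$\frac{b{\left(-15 \right)}}{y{\left(-21 \right)}} = \frac{2 \left(-15\right) \left(-28 - 15\right)}{\frac{1}{4} - - \frac{21}{8}} = \frac{2 \left(-15\right) \left(-43\right)}{\frac{1}{4} + \frac{21}{8}} = \frac{1290}{\frac{23}{8}} = 1290 \cdot \frac{8}{23} = \frac{10320}{23}$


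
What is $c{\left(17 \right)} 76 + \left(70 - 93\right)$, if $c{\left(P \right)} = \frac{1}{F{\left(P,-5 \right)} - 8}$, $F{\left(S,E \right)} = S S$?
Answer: $- \frac{6387}{281} \approx -22.73$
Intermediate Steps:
$F{\left(S,E \right)} = S^{2}$
$c{\left(P \right)} = \frac{1}{-8 + P^{2}}$ ($c{\left(P \right)} = \frac{1}{P^{2} - 8} = \frac{1}{-8 + P^{2}}$)
$c{\left(17 \right)} 76 + \left(70 - 93\right) = \frac{1}{-8 + 17^{2}} \cdot 76 + \left(70 - 93\right) = \frac{1}{-8 + 289} \cdot 76 - 23 = \frac{1}{281} \cdot 76 - 23 = \frac{76}{281} - 23 = - \frac{6387}{281}$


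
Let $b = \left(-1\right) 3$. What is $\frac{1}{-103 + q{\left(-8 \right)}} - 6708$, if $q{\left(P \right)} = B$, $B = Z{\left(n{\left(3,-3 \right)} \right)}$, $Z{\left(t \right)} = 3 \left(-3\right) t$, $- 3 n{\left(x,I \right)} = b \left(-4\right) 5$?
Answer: $- \frac{516515}{77} \approx -6708.0$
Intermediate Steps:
$b = -3$
$n{\left(x,I \right)} = -20$ ($n{\left(x,I \right)} = - \frac{\left(-3\right) \left(-4\right) 5}{3} = - \frac{12 \cdot 5}{3} = \left(- \frac{1}{3}\right) 60 = -20$)
$Z{\left(t \right)} = - 9 t$
$B = 180$ ($B = \left(-9\right) \left(-20\right) = 180$)
$q{\left(P \right)} = 180$
$\frac{1}{-103 + q{\left(-8 \right)}} - 6708 = \frac{1}{-103 + 180} - 6708 = \frac{1}{77} - 6708 = - \frac{516515}{77}$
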